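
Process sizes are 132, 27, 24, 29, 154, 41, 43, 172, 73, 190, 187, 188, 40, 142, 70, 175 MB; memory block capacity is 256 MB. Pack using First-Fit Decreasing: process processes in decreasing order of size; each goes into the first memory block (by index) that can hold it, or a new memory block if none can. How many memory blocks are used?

8 memory blocks

Sorted descending: 190, 188, 187, 175, 172, 154, 142, 132, 73, 70, 43, 41, 40, 29, 27, 24.
memory block 1: place 190 MB, 66 MB left
memory block 2: place 188 MB, 68 MB left
memory block 3: place 187 MB, 69 MB left
memory block 4: place 175 MB, 81 MB left
memory block 5: place 172 MB, 84 MB left
memory block 6: place 154 MB, 102 MB left
memory block 7: place 142 MB, 114 MB left
memory block 8: place 132 MB, 124 MB left
memory block 4: place 73 MB, 8 MB left
memory block 5: place 70 MB, 14 MB left
memory block 1: place 43 MB, 23 MB left
memory block 2: place 41 MB, 27 MB left
memory block 3: place 40 MB, 29 MB left
memory block 3: place 29 MB, 0 MB left
memory block 2: place 27 MB, 0 MB left
memory block 6: place 24 MB, 78 MB left
Final memory blocks: [190,43] [188,41,27] [187,40,29] [175,73] [172,70] [154,24] [142] [132].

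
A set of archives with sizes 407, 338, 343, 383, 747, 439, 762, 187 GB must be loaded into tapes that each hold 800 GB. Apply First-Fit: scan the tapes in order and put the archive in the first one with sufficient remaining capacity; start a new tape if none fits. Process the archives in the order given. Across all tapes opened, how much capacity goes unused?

Put 407 GB in tape 1; 393 GB remain.
Put 338 GB in tape 1; 55 GB remain.
Put 343 GB in tape 2; 457 GB remain.
Put 383 GB in tape 2; 74 GB remain.
Put 747 GB in tape 3; 53 GB remain.
Put 439 GB in tape 4; 361 GB remain.
Put 762 GB in tape 5; 38 GB remain.
Put 187 GB in tape 4; 174 GB remain.
5 tapes × 800 GB = 4000 GB; used 3606 GB; unused 394 GB.

394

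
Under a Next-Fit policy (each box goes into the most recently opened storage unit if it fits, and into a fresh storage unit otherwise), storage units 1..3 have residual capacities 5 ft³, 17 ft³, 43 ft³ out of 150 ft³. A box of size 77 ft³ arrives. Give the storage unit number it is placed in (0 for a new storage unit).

Next-Fit only looks at storage unit 3, which has 43 ft³ free.
77 ft³ does not fit, so a new storage unit is opened.

0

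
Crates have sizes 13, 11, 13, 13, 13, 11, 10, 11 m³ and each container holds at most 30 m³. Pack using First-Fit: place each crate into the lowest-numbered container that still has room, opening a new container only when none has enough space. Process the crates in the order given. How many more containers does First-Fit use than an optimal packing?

0

First-Fit: [13,11] [13,13] [13,11] [10,11] → 4 containers.
Total size 95 m³; any packing needs at least ⌈95/30⌉ = 4 containers.
So 4 is already optimal.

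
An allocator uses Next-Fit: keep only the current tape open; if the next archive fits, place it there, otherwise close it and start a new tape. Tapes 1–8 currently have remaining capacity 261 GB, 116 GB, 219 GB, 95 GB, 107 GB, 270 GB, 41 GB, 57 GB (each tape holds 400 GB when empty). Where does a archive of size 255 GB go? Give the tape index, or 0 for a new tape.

Next-Fit only looks at tape 8, which has 57 GB free.
255 GB does not fit, so a new tape is opened.

0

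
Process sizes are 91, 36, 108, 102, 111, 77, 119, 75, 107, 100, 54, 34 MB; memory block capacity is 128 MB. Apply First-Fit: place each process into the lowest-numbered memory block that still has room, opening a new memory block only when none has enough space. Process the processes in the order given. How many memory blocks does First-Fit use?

Put 91 MB in memory block 1; 37 MB remain.
Put 36 MB in memory block 1; 1 MB remain.
Put 108 MB in memory block 2; 20 MB remain.
Put 102 MB in memory block 3; 26 MB remain.
Put 111 MB in memory block 4; 17 MB remain.
Put 77 MB in memory block 5; 51 MB remain.
Put 119 MB in memory block 6; 9 MB remain.
Put 75 MB in memory block 7; 53 MB remain.
Put 107 MB in memory block 8; 21 MB remain.
Put 100 MB in memory block 9; 28 MB remain.
Put 54 MB in memory block 10; 74 MB remain.
Put 34 MB in memory block 5; 17 MB remain.

10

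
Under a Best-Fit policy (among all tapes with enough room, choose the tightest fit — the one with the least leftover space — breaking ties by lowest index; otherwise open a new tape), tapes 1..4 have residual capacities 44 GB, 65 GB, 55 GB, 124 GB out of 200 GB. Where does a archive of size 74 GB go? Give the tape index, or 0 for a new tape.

Tapes with room: tape 4 (124 GB).
Tightest fit is tape 4 with 124 GB free.

4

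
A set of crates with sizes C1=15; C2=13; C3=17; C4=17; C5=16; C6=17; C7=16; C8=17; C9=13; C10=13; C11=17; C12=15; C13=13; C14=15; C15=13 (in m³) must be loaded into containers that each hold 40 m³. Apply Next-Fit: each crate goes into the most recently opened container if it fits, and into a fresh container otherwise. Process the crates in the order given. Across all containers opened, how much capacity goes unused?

C1 (15 m³) → container 1 (remaining 25 m³)
C2 (13 m³) → container 1 (remaining 12 m³)
C3 (17 m³) → container 2 (remaining 23 m³)
C4 (17 m³) → container 2 (remaining 6 m³)
C5 (16 m³) → container 3 (remaining 24 m³)
C6 (17 m³) → container 3 (remaining 7 m³)
C7 (16 m³) → container 4 (remaining 24 m³)
C8 (17 m³) → container 4 (remaining 7 m³)
C9 (13 m³) → container 5 (remaining 27 m³)
C10 (13 m³) → container 5 (remaining 14 m³)
C11 (17 m³) → container 6 (remaining 23 m³)
C12 (15 m³) → container 6 (remaining 8 m³)
C13 (13 m³) → container 7 (remaining 27 m³)
C14 (15 m³) → container 7 (remaining 12 m³)
C15 (13 m³) → container 8 (remaining 27 m³)
8 containers × 40 m³ = 320 m³; used 227 m³; unused 93 m³.

93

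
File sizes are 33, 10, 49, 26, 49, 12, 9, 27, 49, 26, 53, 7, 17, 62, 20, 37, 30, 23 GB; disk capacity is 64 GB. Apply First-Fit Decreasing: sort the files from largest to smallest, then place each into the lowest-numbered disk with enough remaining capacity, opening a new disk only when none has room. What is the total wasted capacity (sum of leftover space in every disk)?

Sorted descending: 62, 53, 49, 49, 49, 37, 33, 30, 27, 26, 26, 23, 20, 17, 12, 10, 9, 7.
Put 62 GB in disk 1; 2 GB remain.
Put 53 GB in disk 2; 11 GB remain.
Put 49 GB in disk 3; 15 GB remain.
Put 49 GB in disk 4; 15 GB remain.
Put 49 GB in disk 5; 15 GB remain.
Put 37 GB in disk 6; 27 GB remain.
Put 33 GB in disk 7; 31 GB remain.
Put 30 GB in disk 7; 1 GB remain.
Put 27 GB in disk 6; 0 GB remain.
Put 26 GB in disk 8; 38 GB remain.
Put 26 GB in disk 8; 12 GB remain.
Put 23 GB in disk 9; 41 GB remain.
Put 20 GB in disk 9; 21 GB remain.
Put 17 GB in disk 9; 4 GB remain.
Put 12 GB in disk 3; 3 GB remain.
Put 10 GB in disk 2; 1 GB remain.
Put 9 GB in disk 4; 6 GB remain.
Put 7 GB in disk 5; 8 GB remain.
9 disks × 64 GB = 576 GB; used 539 GB; unused 37 GB.

37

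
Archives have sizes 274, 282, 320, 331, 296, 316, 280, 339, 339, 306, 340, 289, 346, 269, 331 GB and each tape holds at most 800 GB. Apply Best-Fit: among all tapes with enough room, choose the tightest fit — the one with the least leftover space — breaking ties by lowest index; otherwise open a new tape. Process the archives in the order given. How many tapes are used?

8

Put 274 GB in tape 1; 526 GB remain.
Put 282 GB in tape 1; 244 GB remain.
Put 320 GB in tape 2; 480 GB remain.
Put 331 GB in tape 2; 149 GB remain.
Put 296 GB in tape 3; 504 GB remain.
Put 316 GB in tape 3; 188 GB remain.
Put 280 GB in tape 4; 520 GB remain.
Put 339 GB in tape 4; 181 GB remain.
Put 339 GB in tape 5; 461 GB remain.
Put 306 GB in tape 5; 155 GB remain.
Put 340 GB in tape 6; 460 GB remain.
Put 289 GB in tape 6; 171 GB remain.
Put 346 GB in tape 7; 454 GB remain.
Put 269 GB in tape 7; 185 GB remain.
Put 331 GB in tape 8; 469 GB remain.
Final tapes: [274,282] [320,331] [296,316] [280,339] [339,306] [340,289] [346,269] [331].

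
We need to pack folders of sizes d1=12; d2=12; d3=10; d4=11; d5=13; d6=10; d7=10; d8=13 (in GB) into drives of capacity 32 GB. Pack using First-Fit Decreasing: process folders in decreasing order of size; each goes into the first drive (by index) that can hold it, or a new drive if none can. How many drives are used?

Sorted descending: 13, 13, 12, 12, 11, 10, 10, 10.
13 GB → drive 1 (remaining 19 GB)
13 GB → drive 1 (remaining 6 GB)
12 GB → drive 2 (remaining 20 GB)
12 GB → drive 2 (remaining 8 GB)
11 GB → drive 3 (remaining 21 GB)
10 GB → drive 3 (remaining 11 GB)
10 GB → drive 3 (remaining 1 GB)
10 GB → drive 4 (remaining 22 GB)
Final drives: [13,13] [12,12] [11,10,10] [10].

4 drives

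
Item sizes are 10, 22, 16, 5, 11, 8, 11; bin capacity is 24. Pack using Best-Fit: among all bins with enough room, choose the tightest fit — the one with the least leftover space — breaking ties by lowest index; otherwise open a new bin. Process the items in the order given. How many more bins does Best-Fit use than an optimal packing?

Best-Fit: [10,11] [22] [16,5] [8,11] → 4 bins.
Total size 83; any packing needs at least ⌈83/24⌉ = 4 bins.
So 4 is already optimal.

0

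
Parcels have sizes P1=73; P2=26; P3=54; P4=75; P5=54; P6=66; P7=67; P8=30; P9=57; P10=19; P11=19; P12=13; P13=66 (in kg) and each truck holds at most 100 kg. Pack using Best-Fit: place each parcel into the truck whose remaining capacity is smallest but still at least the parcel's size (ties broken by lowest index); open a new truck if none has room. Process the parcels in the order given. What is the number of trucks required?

8 trucks

Put P1 (73 kg) in truck 1; 27 kg remain.
Put P2 (26 kg) in truck 1; 1 kg remain.
Put P3 (54 kg) in truck 2; 46 kg remain.
Put P4 (75 kg) in truck 3; 25 kg remain.
Put P5 (54 kg) in truck 4; 46 kg remain.
Put P6 (66 kg) in truck 5; 34 kg remain.
Put P7 (67 kg) in truck 6; 33 kg remain.
Put P8 (30 kg) in truck 6; 3 kg remain.
Put P9 (57 kg) in truck 7; 43 kg remain.
Put P10 (19 kg) in truck 3; 6 kg remain.
Put P11 (19 kg) in truck 5; 15 kg remain.
Put P12 (13 kg) in truck 5; 2 kg remain.
Put P13 (66 kg) in truck 8; 34 kg remain.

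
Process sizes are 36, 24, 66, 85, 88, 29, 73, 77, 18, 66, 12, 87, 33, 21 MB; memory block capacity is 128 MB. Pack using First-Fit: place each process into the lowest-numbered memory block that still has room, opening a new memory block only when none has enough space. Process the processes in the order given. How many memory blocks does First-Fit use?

7 memory blocks

memory block 1: place 36 MB, 92 MB left
memory block 1: place 24 MB, 68 MB left
memory block 1: place 66 MB, 2 MB left
memory block 2: place 85 MB, 43 MB left
memory block 3: place 88 MB, 40 MB left
memory block 2: place 29 MB, 14 MB left
memory block 4: place 73 MB, 55 MB left
memory block 5: place 77 MB, 51 MB left
memory block 3: place 18 MB, 22 MB left
memory block 6: place 66 MB, 62 MB left
memory block 2: place 12 MB, 2 MB left
memory block 7: place 87 MB, 41 MB left
memory block 4: place 33 MB, 22 MB left
memory block 3: place 21 MB, 1 MB left
Final memory blocks: [36,24,66] [85,29,12] [88,18,21] [73,33] [77] [66] [87].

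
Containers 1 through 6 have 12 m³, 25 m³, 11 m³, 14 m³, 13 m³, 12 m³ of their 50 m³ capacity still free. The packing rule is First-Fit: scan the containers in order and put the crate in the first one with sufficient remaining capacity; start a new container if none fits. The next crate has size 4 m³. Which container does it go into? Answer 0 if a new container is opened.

Containers with room: container 1 (12 m³), container 2 (25 m³), container 3 (11 m³), container 4 (14 m³), container 5 (13 m³), container 6 (12 m³).
The first with room is container 1.

1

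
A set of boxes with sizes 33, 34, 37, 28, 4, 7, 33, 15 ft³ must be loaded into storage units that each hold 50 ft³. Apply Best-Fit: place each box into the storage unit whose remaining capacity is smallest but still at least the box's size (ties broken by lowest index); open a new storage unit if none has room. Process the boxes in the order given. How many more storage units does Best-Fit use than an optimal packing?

0

Best-Fit: [33] [34,15] [37,4,7] [28] [33] → 5 storage units.
5 boxes exceed 25 ft³ (half the capacity), and no two of those can share a storage unit, so at least 5 storage units are needed.
So 5 is already optimal.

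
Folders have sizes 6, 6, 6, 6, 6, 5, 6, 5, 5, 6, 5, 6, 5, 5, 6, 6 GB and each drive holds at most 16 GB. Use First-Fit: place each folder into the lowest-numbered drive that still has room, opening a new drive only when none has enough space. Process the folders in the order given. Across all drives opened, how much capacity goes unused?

22

Put 6 GB in drive 1; 10 GB remain.
Put 6 GB in drive 1; 4 GB remain.
Put 6 GB in drive 2; 10 GB remain.
Put 6 GB in drive 2; 4 GB remain.
Put 6 GB in drive 3; 10 GB remain.
Put 5 GB in drive 3; 5 GB remain.
Put 6 GB in drive 4; 10 GB remain.
Put 5 GB in drive 3; 0 GB remain.
Put 5 GB in drive 4; 5 GB remain.
Put 6 GB in drive 5; 10 GB remain.
Put 5 GB in drive 4; 0 GB remain.
Put 6 GB in drive 5; 4 GB remain.
Put 5 GB in drive 6; 11 GB remain.
Put 5 GB in drive 6; 6 GB remain.
Put 6 GB in drive 6; 0 GB remain.
Put 6 GB in drive 7; 10 GB remain.
7 drives × 16 GB = 112 GB; used 90 GB; unused 22 GB.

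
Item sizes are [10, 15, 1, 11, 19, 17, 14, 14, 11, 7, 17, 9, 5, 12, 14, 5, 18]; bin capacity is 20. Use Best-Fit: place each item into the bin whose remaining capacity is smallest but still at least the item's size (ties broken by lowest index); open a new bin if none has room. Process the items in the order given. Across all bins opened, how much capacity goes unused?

41

Put 10 in bin 1; 10 remain.
Put 15 in bin 2; 5 remain.
Put 1 in bin 2; 4 remain.
Put 11 in bin 3; 9 remain.
Put 19 in bin 4; 1 remain.
Put 17 in bin 5; 3 remain.
Put 14 in bin 6; 6 remain.
Put 14 in bin 7; 6 remain.
Put 11 in bin 8; 9 remain.
Put 7 in bin 3; 2 remain.
Put 17 in bin 9; 3 remain.
Put 9 in bin 8; 0 remain.
Put 5 in bin 6; 1 remain.
Put 12 in bin 10; 8 remain.
Put 14 in bin 11; 6 remain.
Put 5 in bin 7; 1 remain.
Put 18 in bin 12; 2 remain.
12 bins × 20 = 240; used 199; unused 41.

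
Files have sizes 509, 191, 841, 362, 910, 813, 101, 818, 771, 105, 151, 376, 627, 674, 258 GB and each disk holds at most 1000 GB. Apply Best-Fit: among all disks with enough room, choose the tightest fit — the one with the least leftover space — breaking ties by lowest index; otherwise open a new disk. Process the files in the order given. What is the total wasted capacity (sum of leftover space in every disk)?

1493

509 GB → disk 1 (remaining 491 GB)
191 GB → disk 1 (remaining 300 GB)
841 GB → disk 2 (remaining 159 GB)
362 GB → disk 3 (remaining 638 GB)
910 GB → disk 4 (remaining 90 GB)
813 GB → disk 5 (remaining 187 GB)
101 GB → disk 2 (remaining 58 GB)
818 GB → disk 6 (remaining 182 GB)
771 GB → disk 7 (remaining 229 GB)
105 GB → disk 6 (remaining 77 GB)
151 GB → disk 5 (remaining 36 GB)
376 GB → disk 3 (remaining 262 GB)
627 GB → disk 8 (remaining 373 GB)
674 GB → disk 9 (remaining 326 GB)
258 GB → disk 3 (remaining 4 GB)
9 disks × 1000 GB = 9000 GB; used 7507 GB; unused 1493 GB.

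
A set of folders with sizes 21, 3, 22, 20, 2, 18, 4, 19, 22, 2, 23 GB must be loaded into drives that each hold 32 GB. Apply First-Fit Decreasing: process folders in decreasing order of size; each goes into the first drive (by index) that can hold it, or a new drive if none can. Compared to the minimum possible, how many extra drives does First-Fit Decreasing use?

First-Fit Decreasing: [23,4,3,2] [22,2] [22] [21] [20] [19] [18] → 7 drives.
7 folders exceed 16 GB (half the capacity), and no two of those can share a drive, so at least 7 drives are needed.
So 7 is already optimal.

0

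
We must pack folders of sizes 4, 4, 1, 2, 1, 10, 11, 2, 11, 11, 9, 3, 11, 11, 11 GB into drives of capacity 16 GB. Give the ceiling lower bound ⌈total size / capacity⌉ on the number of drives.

7

Total size = 4 + 4 + 1 + 2 + 1 + 10 + 11 + 2 + 11 + 11 + 9 + 3 + 11 + 11 + 11 = 102 GB.
⌈102 / 16⌉ = 7.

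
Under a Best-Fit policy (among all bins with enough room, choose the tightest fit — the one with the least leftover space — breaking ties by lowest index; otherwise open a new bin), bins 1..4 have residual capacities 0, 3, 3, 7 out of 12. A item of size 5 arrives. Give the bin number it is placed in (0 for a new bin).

4

Bins with room: bin 4 (7).
Tightest fit is bin 4 with 7 free.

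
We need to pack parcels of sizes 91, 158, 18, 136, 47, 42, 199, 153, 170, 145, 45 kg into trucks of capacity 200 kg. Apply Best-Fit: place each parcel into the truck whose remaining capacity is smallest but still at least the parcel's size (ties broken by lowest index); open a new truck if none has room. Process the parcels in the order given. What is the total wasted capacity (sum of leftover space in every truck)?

91 kg → truck 1 (remaining 109 kg)
158 kg → truck 2 (remaining 42 kg)
18 kg → truck 2 (remaining 24 kg)
136 kg → truck 3 (remaining 64 kg)
47 kg → truck 3 (remaining 17 kg)
42 kg → truck 1 (remaining 67 kg)
199 kg → truck 4 (remaining 1 kg)
153 kg → truck 5 (remaining 47 kg)
170 kg → truck 6 (remaining 30 kg)
145 kg → truck 7 (remaining 55 kg)
45 kg → truck 5 (remaining 2 kg)
7 trucks × 200 kg = 1400 kg; used 1204 kg; unused 196 kg.

196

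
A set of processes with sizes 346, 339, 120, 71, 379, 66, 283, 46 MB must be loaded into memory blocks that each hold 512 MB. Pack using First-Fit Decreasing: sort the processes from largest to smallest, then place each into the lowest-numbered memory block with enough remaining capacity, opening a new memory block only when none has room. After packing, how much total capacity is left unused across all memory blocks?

Sorted descending: 379, 346, 339, 283, 120, 71, 66, 46.
379 MB → memory block 1 (remaining 133 MB)
346 MB → memory block 2 (remaining 166 MB)
339 MB → memory block 3 (remaining 173 MB)
283 MB → memory block 4 (remaining 229 MB)
120 MB → memory block 1 (remaining 13 MB)
71 MB → memory block 2 (remaining 95 MB)
66 MB → memory block 2 (remaining 29 MB)
46 MB → memory block 3 (remaining 127 MB)
4 memory blocks × 512 MB = 2048 MB; used 1650 MB; unused 398 MB.

398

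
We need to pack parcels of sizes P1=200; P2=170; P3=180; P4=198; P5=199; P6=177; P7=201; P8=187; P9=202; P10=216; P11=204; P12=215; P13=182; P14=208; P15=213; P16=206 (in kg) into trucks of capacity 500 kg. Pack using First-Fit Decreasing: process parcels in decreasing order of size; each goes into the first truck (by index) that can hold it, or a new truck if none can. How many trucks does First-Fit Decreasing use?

Sorted descending: 216, 215, 213, 208, 206, 204, 202, 201, 200, 199, 198, 187, 182, 180, 177, 170.
truck 1: place 216 kg, 284 kg left
truck 1: place 215 kg, 69 kg left
truck 2: place 213 kg, 287 kg left
truck 2: place 208 kg, 79 kg left
truck 3: place 206 kg, 294 kg left
truck 3: place 204 kg, 90 kg left
truck 4: place 202 kg, 298 kg left
truck 4: place 201 kg, 97 kg left
truck 5: place 200 kg, 300 kg left
truck 5: place 199 kg, 101 kg left
truck 6: place 198 kg, 302 kg left
truck 6: place 187 kg, 115 kg left
truck 7: place 182 kg, 318 kg left
truck 7: place 180 kg, 138 kg left
truck 8: place 177 kg, 323 kg left
truck 8: place 170 kg, 153 kg left
Final trucks: [216,215] [213,208] [206,204] [202,201] [200,199] [198,187] [182,180] [177,170].

8 trucks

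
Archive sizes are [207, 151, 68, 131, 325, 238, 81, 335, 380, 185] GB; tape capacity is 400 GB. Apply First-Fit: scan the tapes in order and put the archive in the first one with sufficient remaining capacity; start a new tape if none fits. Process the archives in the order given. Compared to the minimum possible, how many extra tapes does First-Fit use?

First-Fit: [207,151] [68,131,81] [325] [238] [335] [380] [185] → 7 tapes.
Total size 2101 GB; any packing needs at least ⌈2101/400⌉ = 6 tapes.
An optimal packing achieves that bound: [380] [335] [325,68] [238,151] [207,185] [131,81] → 6 tapes.
Excess: 7 − 6 = 1.

1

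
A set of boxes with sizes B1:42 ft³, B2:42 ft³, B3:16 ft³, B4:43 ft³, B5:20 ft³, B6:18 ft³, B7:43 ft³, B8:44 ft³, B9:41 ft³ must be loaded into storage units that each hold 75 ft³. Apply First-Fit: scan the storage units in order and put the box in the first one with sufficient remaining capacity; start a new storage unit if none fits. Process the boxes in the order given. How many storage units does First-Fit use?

6 storage units

B1 (42 ft³) → storage unit 1 (remaining 33 ft³)
B2 (42 ft³) → storage unit 2 (remaining 33 ft³)
B3 (16 ft³) → storage unit 1 (remaining 17 ft³)
B4 (43 ft³) → storage unit 3 (remaining 32 ft³)
B5 (20 ft³) → storage unit 2 (remaining 13 ft³)
B6 (18 ft³) → storage unit 3 (remaining 14 ft³)
B7 (43 ft³) → storage unit 4 (remaining 32 ft³)
B8 (44 ft³) → storage unit 5 (remaining 31 ft³)
B9 (41 ft³) → storage unit 6 (remaining 34 ft³)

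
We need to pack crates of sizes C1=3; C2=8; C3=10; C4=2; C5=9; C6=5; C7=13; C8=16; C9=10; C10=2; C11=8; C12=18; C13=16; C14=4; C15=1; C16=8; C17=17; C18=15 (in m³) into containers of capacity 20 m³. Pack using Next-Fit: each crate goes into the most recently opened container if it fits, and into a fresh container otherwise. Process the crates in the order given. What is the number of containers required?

Put C1 (3 m³) in container 1; 17 m³ remain.
Put C2 (8 m³) in container 1; 9 m³ remain.
Put C3 (10 m³) in container 2; 10 m³ remain.
Put C4 (2 m³) in container 2; 8 m³ remain.
Put C5 (9 m³) in container 3; 11 m³ remain.
Put C6 (5 m³) in container 3; 6 m³ remain.
Put C7 (13 m³) in container 4; 7 m³ remain.
Put C8 (16 m³) in container 5; 4 m³ remain.
Put C9 (10 m³) in container 6; 10 m³ remain.
Put C10 (2 m³) in container 6; 8 m³ remain.
Put C11 (8 m³) in container 6; 0 m³ remain.
Put C12 (18 m³) in container 7; 2 m³ remain.
Put C13 (16 m³) in container 8; 4 m³ remain.
Put C14 (4 m³) in container 8; 0 m³ remain.
Put C15 (1 m³) in container 9; 19 m³ remain.
Put C16 (8 m³) in container 9; 11 m³ remain.
Put C17 (17 m³) in container 10; 3 m³ remain.
Put C18 (15 m³) in container 11; 5 m³ remain.
Final containers: [3,8] [10,2] [9,5] [13] [16] [10,2,8] [18] [16,4] [1,8] [17] [15].

11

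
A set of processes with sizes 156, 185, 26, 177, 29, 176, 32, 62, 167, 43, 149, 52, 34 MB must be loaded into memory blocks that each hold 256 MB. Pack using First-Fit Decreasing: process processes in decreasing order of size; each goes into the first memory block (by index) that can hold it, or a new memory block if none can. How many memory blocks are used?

6

Sorted descending: 185, 177, 176, 167, 156, 149, 62, 52, 43, 34, 32, 29, 26.
Put 185 MB in memory block 1; 71 MB remain.
Put 177 MB in memory block 2; 79 MB remain.
Put 176 MB in memory block 3; 80 MB remain.
Put 167 MB in memory block 4; 89 MB remain.
Put 156 MB in memory block 5; 100 MB remain.
Put 149 MB in memory block 6; 107 MB remain.
Put 62 MB in memory block 1; 9 MB remain.
Put 52 MB in memory block 2; 27 MB remain.
Put 43 MB in memory block 3; 37 MB remain.
Put 34 MB in memory block 3; 3 MB remain.
Put 32 MB in memory block 4; 57 MB remain.
Put 29 MB in memory block 4; 28 MB remain.
Put 26 MB in memory block 2; 1 MB remain.
Final memory blocks: [185,62] [177,52,26] [176,43,34] [167,32,29] [156] [149].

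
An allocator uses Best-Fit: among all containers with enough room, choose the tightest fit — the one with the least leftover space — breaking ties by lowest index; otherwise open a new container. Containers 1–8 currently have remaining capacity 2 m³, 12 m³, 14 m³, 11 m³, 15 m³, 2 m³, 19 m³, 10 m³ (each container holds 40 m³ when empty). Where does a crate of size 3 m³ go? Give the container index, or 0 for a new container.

8

Containers with room: container 2 (12 m³), container 3 (14 m³), container 4 (11 m³), container 5 (15 m³), container 7 (19 m³), container 8 (10 m³).
Tightest fit is container 8 with 10 m³ free.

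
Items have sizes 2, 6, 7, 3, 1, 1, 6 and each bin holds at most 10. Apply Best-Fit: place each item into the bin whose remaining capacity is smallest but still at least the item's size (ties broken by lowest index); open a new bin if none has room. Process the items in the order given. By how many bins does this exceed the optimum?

0

Best-Fit: [2,6,1,1] [7,3] [6] → 3 bins.
Total size 26; any packing needs at least ⌈26/10⌉ = 3 bins.
So 3 is already optimal.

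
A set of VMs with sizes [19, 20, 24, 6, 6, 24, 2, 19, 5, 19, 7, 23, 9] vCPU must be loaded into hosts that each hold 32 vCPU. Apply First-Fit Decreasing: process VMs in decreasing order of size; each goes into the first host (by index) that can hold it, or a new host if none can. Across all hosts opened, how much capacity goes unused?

Sorted descending: 24, 24, 23, 20, 19, 19, 19, 9, 7, 6, 6, 5, 2.
24 vCPU → host 1 (remaining 8 vCPU)
24 vCPU → host 2 (remaining 8 vCPU)
23 vCPU → host 3 (remaining 9 vCPU)
20 vCPU → host 4 (remaining 12 vCPU)
19 vCPU → host 5 (remaining 13 vCPU)
19 vCPU → host 6 (remaining 13 vCPU)
19 vCPU → host 7 (remaining 13 vCPU)
9 vCPU → host 3 (remaining 0 vCPU)
7 vCPU → host 1 (remaining 1 vCPU)
6 vCPU → host 2 (remaining 2 vCPU)
6 vCPU → host 4 (remaining 6 vCPU)
5 vCPU → host 4 (remaining 1 vCPU)
2 vCPU → host 2 (remaining 0 vCPU)
7 hosts × 32 vCPU = 224 vCPU; used 183 vCPU; unused 41 vCPU.

41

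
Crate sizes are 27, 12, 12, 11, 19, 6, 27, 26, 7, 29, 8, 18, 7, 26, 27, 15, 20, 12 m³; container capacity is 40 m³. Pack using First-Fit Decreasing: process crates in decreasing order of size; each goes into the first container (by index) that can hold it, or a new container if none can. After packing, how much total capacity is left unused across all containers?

Sorted descending: 29, 27, 27, 27, 26, 26, 20, 19, 18, 15, 12, 12, 12, 11, 8, 7, 7, 6.
29 m³ → container 1 (remaining 11 m³)
27 m³ → container 2 (remaining 13 m³)
27 m³ → container 3 (remaining 13 m³)
27 m³ → container 4 (remaining 13 m³)
26 m³ → container 5 (remaining 14 m³)
26 m³ → container 6 (remaining 14 m³)
20 m³ → container 7 (remaining 20 m³)
19 m³ → container 7 (remaining 1 m³)
18 m³ → container 8 (remaining 22 m³)
15 m³ → container 8 (remaining 7 m³)
12 m³ → container 2 (remaining 1 m³)
12 m³ → container 3 (remaining 1 m³)
12 m³ → container 4 (remaining 1 m³)
11 m³ → container 1 (remaining 0 m³)
8 m³ → container 5 (remaining 6 m³)
7 m³ → container 6 (remaining 7 m³)
7 m³ → container 6 (remaining 0 m³)
6 m³ → container 5 (remaining 0 m³)
8 containers × 40 m³ = 320 m³; used 309 m³; unused 11 m³.

11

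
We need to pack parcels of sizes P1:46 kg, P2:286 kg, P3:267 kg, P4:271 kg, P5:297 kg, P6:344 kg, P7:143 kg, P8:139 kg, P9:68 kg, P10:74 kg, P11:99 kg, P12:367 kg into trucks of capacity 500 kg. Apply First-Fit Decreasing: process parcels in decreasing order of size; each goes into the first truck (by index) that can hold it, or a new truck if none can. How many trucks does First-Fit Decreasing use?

6

Sorted descending: 367, 344, 297, 286, 271, 267, 143, 139, 99, 74, 68, 46.
truck 1: place 367 kg, 133 kg left
truck 2: place 344 kg, 156 kg left
truck 3: place 297 kg, 203 kg left
truck 4: place 286 kg, 214 kg left
truck 5: place 271 kg, 229 kg left
truck 6: place 267 kg, 233 kg left
truck 2: place 143 kg, 13 kg left
truck 3: place 139 kg, 64 kg left
truck 1: place 99 kg, 34 kg left
truck 4: place 74 kg, 140 kg left
truck 4: place 68 kg, 72 kg left
truck 3: place 46 kg, 18 kg left
Final trucks: [367,99] [344,143] [297,139,46] [286,74,68] [271] [267].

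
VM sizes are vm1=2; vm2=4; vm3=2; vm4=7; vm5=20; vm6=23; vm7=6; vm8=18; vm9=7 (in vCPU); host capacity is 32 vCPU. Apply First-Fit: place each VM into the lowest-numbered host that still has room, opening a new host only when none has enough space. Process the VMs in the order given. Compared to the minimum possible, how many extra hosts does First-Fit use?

1

First-Fit: [2,4,2,7,6,7] [20] [23] [18] → 4 hosts.
Total size 89 vCPU; any packing needs at least ⌈89/32⌉ = 3 hosts.
An optimal packing achieves that bound: [23,7,2] [20,7,4] [18,6,2] → 3 hosts.
Excess: 4 − 3 = 1.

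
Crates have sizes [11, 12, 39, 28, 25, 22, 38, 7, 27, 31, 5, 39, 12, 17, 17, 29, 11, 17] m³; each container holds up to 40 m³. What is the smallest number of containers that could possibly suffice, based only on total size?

10

Total size = 11 + 12 + 39 + 28 + 25 + 22 + 38 + 7 + 27 + 31 + 5 + 39 + 12 + 17 + 17 + 29 + 11 + 17 = 387 m³.
⌈387 / 40⌉ = 10.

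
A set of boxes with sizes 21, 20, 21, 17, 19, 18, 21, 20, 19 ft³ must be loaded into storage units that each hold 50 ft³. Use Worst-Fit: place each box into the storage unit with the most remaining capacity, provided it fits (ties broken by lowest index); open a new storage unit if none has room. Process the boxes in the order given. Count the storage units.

Put 21 ft³ in storage unit 1; 29 ft³ remain.
Put 20 ft³ in storage unit 1; 9 ft³ remain.
Put 21 ft³ in storage unit 2; 29 ft³ remain.
Put 17 ft³ in storage unit 2; 12 ft³ remain.
Put 19 ft³ in storage unit 3; 31 ft³ remain.
Put 18 ft³ in storage unit 3; 13 ft³ remain.
Put 21 ft³ in storage unit 4; 29 ft³ remain.
Put 20 ft³ in storage unit 4; 9 ft³ remain.
Put 19 ft³ in storage unit 5; 31 ft³ remain.
Final storage units: [21,20] [21,17] [19,18] [21,20] [19].

5 storage units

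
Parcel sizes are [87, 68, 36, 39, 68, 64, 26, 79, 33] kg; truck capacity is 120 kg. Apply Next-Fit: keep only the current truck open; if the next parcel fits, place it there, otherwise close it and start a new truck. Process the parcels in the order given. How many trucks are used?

87 kg → truck 1 (remaining 33 kg)
68 kg → truck 2 (remaining 52 kg)
36 kg → truck 2 (remaining 16 kg)
39 kg → truck 3 (remaining 81 kg)
68 kg → truck 3 (remaining 13 kg)
64 kg → truck 4 (remaining 56 kg)
26 kg → truck 4 (remaining 30 kg)
79 kg → truck 5 (remaining 41 kg)
33 kg → truck 5 (remaining 8 kg)

5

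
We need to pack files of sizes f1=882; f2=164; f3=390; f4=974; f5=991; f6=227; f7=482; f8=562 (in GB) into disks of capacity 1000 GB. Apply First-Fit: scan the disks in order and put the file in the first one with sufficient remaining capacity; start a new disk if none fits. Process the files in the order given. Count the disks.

6

f1 (882 GB) → disk 1 (remaining 118 GB)
f2 (164 GB) → disk 2 (remaining 836 GB)
f3 (390 GB) → disk 2 (remaining 446 GB)
f4 (974 GB) → disk 3 (remaining 26 GB)
f5 (991 GB) → disk 4 (remaining 9 GB)
f6 (227 GB) → disk 2 (remaining 219 GB)
f7 (482 GB) → disk 5 (remaining 518 GB)
f8 (562 GB) → disk 6 (remaining 438 GB)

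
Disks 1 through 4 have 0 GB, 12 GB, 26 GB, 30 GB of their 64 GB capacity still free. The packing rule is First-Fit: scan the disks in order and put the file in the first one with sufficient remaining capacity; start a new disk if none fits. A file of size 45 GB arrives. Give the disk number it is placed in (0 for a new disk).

0

No disk has ≥ 45 GB free, so a new disk is opened.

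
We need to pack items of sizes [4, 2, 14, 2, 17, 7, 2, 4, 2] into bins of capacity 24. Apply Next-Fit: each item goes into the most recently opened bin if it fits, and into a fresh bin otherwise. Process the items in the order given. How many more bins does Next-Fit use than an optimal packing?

0

Next-Fit: [4,2,14,2] [17,7] [2,4,2] → 3 bins.
Total size 54; any packing needs at least ⌈54/24⌉ = 3 bins.
So 3 is already optimal.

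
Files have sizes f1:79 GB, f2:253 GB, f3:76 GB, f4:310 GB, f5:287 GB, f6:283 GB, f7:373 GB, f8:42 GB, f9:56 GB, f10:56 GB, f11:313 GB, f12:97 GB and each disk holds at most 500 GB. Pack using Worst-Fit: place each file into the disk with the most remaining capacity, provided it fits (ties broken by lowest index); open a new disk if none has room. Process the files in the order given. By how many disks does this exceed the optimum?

0

Worst-Fit: [79,253,76] [310,56] [287,56] [283,42] [373] [313,97] → 6 disks.
6 files exceed 250 GB (half the capacity), and no two of those can share a disk, so at least 6 disks are needed.
So 6 is already optimal.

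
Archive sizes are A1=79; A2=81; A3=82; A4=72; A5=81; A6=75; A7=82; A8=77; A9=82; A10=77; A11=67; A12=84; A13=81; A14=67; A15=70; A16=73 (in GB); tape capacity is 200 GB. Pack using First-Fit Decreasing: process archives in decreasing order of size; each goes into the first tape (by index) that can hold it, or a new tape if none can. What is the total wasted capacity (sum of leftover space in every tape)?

Sorted descending: 84, 82, 82, 82, 81, 81, 81, 79, 77, 77, 75, 73, 72, 70, 67, 67.
84 GB → tape 1 (remaining 116 GB)
82 GB → tape 1 (remaining 34 GB)
82 GB → tape 2 (remaining 118 GB)
82 GB → tape 2 (remaining 36 GB)
81 GB → tape 3 (remaining 119 GB)
81 GB → tape 3 (remaining 38 GB)
81 GB → tape 4 (remaining 119 GB)
79 GB → tape 4 (remaining 40 GB)
77 GB → tape 5 (remaining 123 GB)
77 GB → tape 5 (remaining 46 GB)
75 GB → tape 6 (remaining 125 GB)
73 GB → tape 6 (remaining 52 GB)
72 GB → tape 7 (remaining 128 GB)
70 GB → tape 7 (remaining 58 GB)
67 GB → tape 8 (remaining 133 GB)
67 GB → tape 8 (remaining 66 GB)
8 tapes × 200 GB = 1600 GB; used 1230 GB; unused 370 GB.

370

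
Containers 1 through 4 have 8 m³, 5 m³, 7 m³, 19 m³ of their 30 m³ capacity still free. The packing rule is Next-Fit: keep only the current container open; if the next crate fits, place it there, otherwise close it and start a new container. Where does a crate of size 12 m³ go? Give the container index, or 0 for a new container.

Next-Fit only looks at container 4, which has 19 m³ free.
12 m³ fits there.

4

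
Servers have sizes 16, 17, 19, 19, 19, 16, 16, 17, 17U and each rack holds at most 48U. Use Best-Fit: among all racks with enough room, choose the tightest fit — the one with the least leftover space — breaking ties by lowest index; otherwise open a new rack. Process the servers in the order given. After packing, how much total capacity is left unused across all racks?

rack 1: place 16U, 32U left
rack 1: place 17U, 15U left
rack 2: place 19U, 29U left
rack 2: place 19U, 10U left
rack 3: place 19U, 29U left
rack 3: place 16U, 13U left
rack 4: place 16U, 32U left
rack 4: place 17U, 15U left
rack 5: place 17U, 31U left
5 racks × 48U = 240U; used 156U; unused 84U.

84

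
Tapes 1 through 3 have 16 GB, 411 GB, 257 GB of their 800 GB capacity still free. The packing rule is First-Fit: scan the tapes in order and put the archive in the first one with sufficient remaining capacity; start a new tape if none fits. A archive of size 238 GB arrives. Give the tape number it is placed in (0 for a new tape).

Tapes with room: tape 2 (411 GB), tape 3 (257 GB).
The first with room is tape 2.

2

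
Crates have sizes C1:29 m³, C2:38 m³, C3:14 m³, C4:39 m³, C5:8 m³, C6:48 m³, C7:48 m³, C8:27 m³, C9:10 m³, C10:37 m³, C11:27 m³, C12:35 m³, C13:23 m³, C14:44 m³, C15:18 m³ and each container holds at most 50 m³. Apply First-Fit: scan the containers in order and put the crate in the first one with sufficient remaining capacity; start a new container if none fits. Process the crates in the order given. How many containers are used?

C1 (29 m³) → container 1 (remaining 21 m³)
C2 (38 m³) → container 2 (remaining 12 m³)
C3 (14 m³) → container 1 (remaining 7 m³)
C4 (39 m³) → container 3 (remaining 11 m³)
C5 (8 m³) → container 2 (remaining 4 m³)
C6 (48 m³) → container 4 (remaining 2 m³)
C7 (48 m³) → container 5 (remaining 2 m³)
C8 (27 m³) → container 6 (remaining 23 m³)
C9 (10 m³) → container 3 (remaining 1 m³)
C10 (37 m³) → container 7 (remaining 13 m³)
C11 (27 m³) → container 8 (remaining 23 m³)
C12 (35 m³) → container 9 (remaining 15 m³)
C13 (23 m³) → container 6 (remaining 0 m³)
C14 (44 m³) → container 10 (remaining 6 m³)
C15 (18 m³) → container 8 (remaining 5 m³)

10 containers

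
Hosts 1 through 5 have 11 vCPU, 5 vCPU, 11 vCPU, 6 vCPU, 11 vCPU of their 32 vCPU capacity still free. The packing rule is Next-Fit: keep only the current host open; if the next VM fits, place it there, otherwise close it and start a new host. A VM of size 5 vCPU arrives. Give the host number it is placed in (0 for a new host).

5

Next-Fit only looks at host 5, which has 11 vCPU free.
5 vCPU fits there.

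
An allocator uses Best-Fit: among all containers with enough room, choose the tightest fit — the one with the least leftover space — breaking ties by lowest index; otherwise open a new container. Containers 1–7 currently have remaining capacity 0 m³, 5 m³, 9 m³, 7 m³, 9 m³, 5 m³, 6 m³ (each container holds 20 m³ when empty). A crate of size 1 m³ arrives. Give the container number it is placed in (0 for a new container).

2

Containers with room: container 2 (5 m³), container 3 (9 m³), container 4 (7 m³), container 5 (9 m³), container 6 (5 m³), container 7 (6 m³).
Tightest fit is container 2 with 5 m³ free.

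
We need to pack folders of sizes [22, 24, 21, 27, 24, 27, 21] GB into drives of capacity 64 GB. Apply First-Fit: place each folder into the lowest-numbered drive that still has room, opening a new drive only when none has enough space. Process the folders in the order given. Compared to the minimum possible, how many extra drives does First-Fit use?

1

First-Fit: [22,24] [21,27] [24,27] [21] → 4 drives.
Total size 166 GB; any packing needs at least ⌈166/64⌉ = 3 drives.
An optimal packing achieves that bound: [27,27] [24,24] [22,21,21] → 3 drives.
Excess: 4 − 3 = 1.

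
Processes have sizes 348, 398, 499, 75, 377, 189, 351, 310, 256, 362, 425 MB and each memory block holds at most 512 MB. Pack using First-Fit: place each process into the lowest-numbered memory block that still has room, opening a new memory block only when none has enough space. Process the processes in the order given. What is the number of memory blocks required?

9 memory blocks

348 MB → memory block 1 (remaining 164 MB)
398 MB → memory block 2 (remaining 114 MB)
499 MB → memory block 3 (remaining 13 MB)
75 MB → memory block 1 (remaining 89 MB)
377 MB → memory block 4 (remaining 135 MB)
189 MB → memory block 5 (remaining 323 MB)
351 MB → memory block 6 (remaining 161 MB)
310 MB → memory block 5 (remaining 13 MB)
256 MB → memory block 7 (remaining 256 MB)
362 MB → memory block 8 (remaining 150 MB)
425 MB → memory block 9 (remaining 87 MB)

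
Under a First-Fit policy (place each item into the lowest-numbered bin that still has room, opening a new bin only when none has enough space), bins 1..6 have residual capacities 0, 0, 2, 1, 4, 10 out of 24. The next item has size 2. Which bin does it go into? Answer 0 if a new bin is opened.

3

Bins with room: bin 3 (2), bin 5 (4), bin 6 (10).
The first with room is bin 3.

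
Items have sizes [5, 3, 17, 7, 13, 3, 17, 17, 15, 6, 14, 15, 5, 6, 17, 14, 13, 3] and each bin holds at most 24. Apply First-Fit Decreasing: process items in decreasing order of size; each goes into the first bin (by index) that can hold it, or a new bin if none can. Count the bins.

10

Sorted descending: 17, 17, 17, 17, 15, 15, 14, 14, 13, 13, 7, 6, 6, 5, 5, 3, 3, 3.
17 → bin 1 (remaining 7)
17 → bin 2 (remaining 7)
17 → bin 3 (remaining 7)
17 → bin 4 (remaining 7)
15 → bin 5 (remaining 9)
15 → bin 6 (remaining 9)
14 → bin 7 (remaining 10)
14 → bin 8 (remaining 10)
13 → bin 9 (remaining 11)
13 → bin 10 (remaining 11)
7 → bin 1 (remaining 0)
6 → bin 2 (remaining 1)
6 → bin 3 (remaining 1)
5 → bin 4 (remaining 2)
5 → bin 5 (remaining 4)
3 → bin 5 (remaining 1)
3 → bin 6 (remaining 6)
3 → bin 6 (remaining 3)
Final bins: [17,7] [17,6] [17,6] [17,5] [15,5,3] [15,3,3] [14] [14] [13] [13].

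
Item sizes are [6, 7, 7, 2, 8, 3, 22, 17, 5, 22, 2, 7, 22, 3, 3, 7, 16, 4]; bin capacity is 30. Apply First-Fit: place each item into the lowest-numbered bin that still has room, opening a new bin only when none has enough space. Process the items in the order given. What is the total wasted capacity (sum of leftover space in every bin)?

17

6 → bin 1 (remaining 24)
7 → bin 1 (remaining 17)
7 → bin 1 (remaining 10)
2 → bin 1 (remaining 8)
8 → bin 1 (remaining 0)
3 → bin 2 (remaining 27)
22 → bin 2 (remaining 5)
17 → bin 3 (remaining 13)
5 → bin 2 (remaining 0)
22 → bin 4 (remaining 8)
2 → bin 3 (remaining 11)
7 → bin 3 (remaining 4)
22 → bin 5 (remaining 8)
3 → bin 3 (remaining 1)
3 → bin 4 (remaining 5)
7 → bin 5 (remaining 1)
16 → bin 6 (remaining 14)
4 → bin 4 (remaining 1)
6 bins × 30 = 180; used 163; unused 17.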